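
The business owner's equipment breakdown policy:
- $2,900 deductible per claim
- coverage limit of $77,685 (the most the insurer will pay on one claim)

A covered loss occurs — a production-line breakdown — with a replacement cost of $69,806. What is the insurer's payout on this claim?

After the deductible, $69,806 − $2,900 = $66,906 remains.
That's under the $77,685 cap, so the insurer reimburses the full $66,906.

$66,906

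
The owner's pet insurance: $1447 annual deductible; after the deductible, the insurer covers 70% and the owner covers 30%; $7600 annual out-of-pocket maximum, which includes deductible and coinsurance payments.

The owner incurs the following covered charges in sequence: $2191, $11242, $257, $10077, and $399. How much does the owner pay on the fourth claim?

$2480.10

Bill 1, $2191: $1447 finishes the deductible; $744 goes to coinsurance; 30% of $744 = $223.20. Owner owes $1670.20 (running OOP $1670.20).
Bill 2, $11242: deductible already satisfied, so owner's share is 30% × $11242 = $3372.60. Owner pays $3372.60; OOP now $5042.80.
Bill 3, $257: 30% coinsurance on $257 = $77.10. Owner owes $77.10 (running OOP $5119.90).
Bill 4, $10077: deductible already satisfied, so owner's share is 30% × $10077 = $3023.10. OOP would hit $8143 > $7600, so the cap limits the owner to $7600 − $5119.90 = $2480.10.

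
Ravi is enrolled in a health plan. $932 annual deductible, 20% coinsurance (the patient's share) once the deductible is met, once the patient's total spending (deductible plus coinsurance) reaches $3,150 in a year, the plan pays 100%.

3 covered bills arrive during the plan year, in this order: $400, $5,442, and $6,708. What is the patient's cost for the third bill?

#1 ($400): all of it applies to the deductible. Patient owes $400 (running OOP $400).
#2 ($5,442): $532 finishes the deductible; $4,910 goes to coinsurance; 20% of $4,910 = $982. Patient owes $1,514 (running OOP $1,914).
#3 ($6,708): deductible already satisfied, so patient's share is 20% × $6,708 = $1,341.60. Adding that to $1,914 gives $3,255.60, past the $3,150 cap; patient pays only $3,150 − $1,914 = $1,236.

$1,236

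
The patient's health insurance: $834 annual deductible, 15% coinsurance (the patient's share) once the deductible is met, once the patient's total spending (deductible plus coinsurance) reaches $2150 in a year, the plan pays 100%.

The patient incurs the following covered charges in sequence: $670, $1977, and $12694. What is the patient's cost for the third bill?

$1044.05

Claim 1 — $670: all of it applies to the deductible. Patient owes $670 (running OOP $670).
Claim 2 — $1977: $164 finishes the deductible; $1813 goes to coinsurance; coinsurance $1813 × 15% = $271.95. Patient pays $435.95; OOP now $1105.95.
Claim 3 — $12694: 15% coinsurance on $12694 = $1904.10. OOP would hit $3010.05 > $2150, so the cap limits the patient to $2150 − $1105.95 = $1044.05.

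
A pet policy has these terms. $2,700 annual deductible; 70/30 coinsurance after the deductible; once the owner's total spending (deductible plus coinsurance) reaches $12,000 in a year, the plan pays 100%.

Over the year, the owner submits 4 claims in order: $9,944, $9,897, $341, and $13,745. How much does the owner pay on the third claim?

$102.30

Bill 1, $9,944: $2,700 to deductible, leaving $7,244; owner's 30% is $2,173.20. Owner owes $4,873.20 (running OOP $4,873.20).
Bill 2, $9,897: 30% coinsurance on $9,897 = $2,969.10. Owner pays $2,969.10; OOP now $7,842.30.
Bill 3, $341: deductible met; 30% of $341 = $102.30. Owner owes $102.30 (running OOP $7,944.60).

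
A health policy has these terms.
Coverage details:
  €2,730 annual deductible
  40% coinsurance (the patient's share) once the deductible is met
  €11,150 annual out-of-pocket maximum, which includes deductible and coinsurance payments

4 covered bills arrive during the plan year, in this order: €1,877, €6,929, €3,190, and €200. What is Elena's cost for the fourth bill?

€80

Bill 1, €1,877: fully absorbed by the deductible. Patient pays €1,877; OOP now €1,877.
Bill 2, €6,929: €853 to deductible, leaving €6,076; coinsurance €6,076 × 40% = €2,430.40. Patient owes €3,283.40 (running OOP €5,160.40).
Bill 3, €3,190: deductible met; 40% of €3,190 = €1,276. Cost to patient: €1,276. OOP to date €6,436.40.
Bill 4, €200: deductible already satisfied, so patient's share is 40% × €200 = €80. Patient owes €80 (running OOP €6,516.40).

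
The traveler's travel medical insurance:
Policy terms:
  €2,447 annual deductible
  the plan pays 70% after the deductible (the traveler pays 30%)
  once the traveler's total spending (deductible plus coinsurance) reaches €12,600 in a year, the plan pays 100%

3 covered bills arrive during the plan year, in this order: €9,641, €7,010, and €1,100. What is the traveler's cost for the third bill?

Bill 1, €9,641: €2,447 finishes the deductible; €7,194 goes to coinsurance; traveler's 30% is €2,158.20. Cost to traveler: €4,605.20. OOP to date €4,605.20.
Bill 2, €7,010: 30% coinsurance on €7,010 = €2,103. Cost to traveler: €2,103. OOP to date €6,708.20.
Bill 3, €1,100: deductible already satisfied, so traveler's share is 30% × €1,100 = €330. Traveler pays €330; OOP now €7,038.20.

€330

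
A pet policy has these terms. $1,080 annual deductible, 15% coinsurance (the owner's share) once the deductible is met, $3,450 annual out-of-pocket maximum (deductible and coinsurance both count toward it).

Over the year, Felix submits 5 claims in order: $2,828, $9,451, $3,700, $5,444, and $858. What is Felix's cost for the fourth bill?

$135.15

Bill 1, $2,828: $1,080 to deductible, leaving $1,748; 15% of $1,748 = $262.20. Cost to owner: $1,342.20. OOP to date $1,342.20.
Bill 2, $9,451: deductible already satisfied, so owner's share is 15% × $9,451 = $1,417.65. Owner pays $1,417.65; OOP now $2,759.85.
Bill 3, $3,700: deductible already satisfied, so owner's share is 15% × $3,700 = $555. Owner owes $555 (running OOP $3,314.85).
Bill 4, $5,444: 15% coinsurance on $5,444 = $816.60. OOP would hit $4,131.45 > $3,450, so the cap limits the owner to $3,450 − $3,314.85 = $135.15.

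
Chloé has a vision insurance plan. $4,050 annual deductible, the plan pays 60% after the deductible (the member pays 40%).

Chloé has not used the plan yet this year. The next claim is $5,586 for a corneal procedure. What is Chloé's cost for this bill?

$4,664.40

Deductible not yet touched, so the first $4,050 of the bill goes to the deductible.
After the $4,050 deductible portion, $5,586 − $4,050 = $1,536 is subject to coinsurance.
Member's 40% share of $1,536 is $614.40.
Member responsibility: $4,050 + $614.40 = $4,664.40.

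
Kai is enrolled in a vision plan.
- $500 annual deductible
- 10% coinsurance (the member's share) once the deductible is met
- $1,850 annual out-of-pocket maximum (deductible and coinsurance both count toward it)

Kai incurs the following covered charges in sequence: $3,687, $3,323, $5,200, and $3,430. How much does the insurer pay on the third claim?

Bill 1, $3,687: $500 to deductible, leaving $3,187; 10% of $3,187 = $318.70. Member owes $818.70 (running OOP $818.70). Plan pays $3,687 − $818.70 = $2,868.30.
Bill 2, $3,323: deductible already satisfied, so member's share is 10% × $3,323 = $332.30. Cost to member: $332.30. OOP to date $1,151. Insurer: $3,323 − $332.30 = $2,990.70.
Bill 3, $5,200: deductible already satisfied, so member's share is 10% × $5,200 = $520. Cost to member: $520. OOP to date $1,671. Insurer: $5,200 − $520 = $4,680.

$4,680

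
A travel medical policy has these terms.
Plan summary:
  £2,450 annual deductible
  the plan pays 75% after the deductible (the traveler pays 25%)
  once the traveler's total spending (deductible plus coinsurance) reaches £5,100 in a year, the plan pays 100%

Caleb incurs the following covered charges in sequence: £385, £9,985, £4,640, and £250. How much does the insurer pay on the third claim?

Claim 1 — £385: entire amount goes to the deductible. Traveler owes £385 (running OOP £385). Plan pays £385 − £385 = £0.
Claim 2 — £9,985: £2,065 to deductible, leaving £7,920; 25% of £7,920 = £1,980. Traveler pays £4,045; OOP now £4,430. Plan pays £9,985 − £4,045 = £5,940.
Claim 3 — £4,640: deductible already satisfied, so traveler's share is 25% × £4,640 = £1,160. Adding that to £4,430 gives £5,590, past the £5,100 cap; traveler pays only £5,100 − £4,430 = £670. Plan pays £4,640 − £670 = £3,970.

£3,970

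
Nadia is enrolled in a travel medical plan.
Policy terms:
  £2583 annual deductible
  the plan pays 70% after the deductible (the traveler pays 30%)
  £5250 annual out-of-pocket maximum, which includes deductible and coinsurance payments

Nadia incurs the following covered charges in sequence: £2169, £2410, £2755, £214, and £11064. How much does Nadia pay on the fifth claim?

£1177.50

#1 (£2169): fully absorbed by the deductible. Cost to traveler: £2169. OOP to date £2169.
#2 (£2410): £414 to deductible, leaving £1996; traveler's 30% is £598.80. Cost to traveler: £1012.80. OOP to date £3181.80.
#3 (£2755): 30% coinsurance on £2755 = £826.50. Cost to traveler: £826.50. OOP to date £4008.30.
#4 (£214): deductible met; 30% of £214 = £64.20. Traveler owes £64.20 (running OOP £4072.50).
#5 (£11064): deductible met; 30% of £11064 = £3319.20. That would push OOP to £7391.70, over the £5250 cap, so traveler pays £5250 − £4072.50 = £1177.50.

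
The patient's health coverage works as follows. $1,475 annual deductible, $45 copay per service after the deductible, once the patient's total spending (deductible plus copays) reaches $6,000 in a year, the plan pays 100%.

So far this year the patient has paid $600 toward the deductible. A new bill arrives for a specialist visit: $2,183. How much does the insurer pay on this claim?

$1,263

Remaining deductible: $1,475 − $600 = $875.
After the $875 deductible portion, $2,183 − $875 = $1,308 is subject to the copay.
Copay on this service: $45.
That puts the patient's cost at $875 + $45 = $920 before any cap.
Year-to-date out-of-pocket becomes $600 + $920 = $1,520, still under the $6,000 maximum, so no cap applies.
The plan picks up $2,183 − $920 = $1,263.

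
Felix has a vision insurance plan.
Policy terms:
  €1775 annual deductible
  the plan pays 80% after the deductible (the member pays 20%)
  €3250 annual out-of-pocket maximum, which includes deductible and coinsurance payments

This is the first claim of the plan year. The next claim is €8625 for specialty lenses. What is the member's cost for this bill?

€3145

Nothing has been paid toward the €1775 deductible, so the first €1775 of this charge is applied there.
After the €1775 deductible portion, €8625 − €1775 = €6850 is subject to coinsurance.
20% of €6850 = €1370 falls to the member.
So the member owes €1775 + €1370 = €3145 before any cap.
Total out-of-pocket so far would be €0 + €3145 = €3145, below the €3250 cap — no reduction.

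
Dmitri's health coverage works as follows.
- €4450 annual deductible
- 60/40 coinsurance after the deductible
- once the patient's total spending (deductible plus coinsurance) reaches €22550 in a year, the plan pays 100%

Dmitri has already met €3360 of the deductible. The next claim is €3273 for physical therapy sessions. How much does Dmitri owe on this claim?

€1963.20

Remaining deductible: €4450 − €3360 = €1090.
The remaining €2183 (= €3273 − €1090) moves to coinsurance.
Coinsurance: €2183 × 40% = €873.20.
So the patient owes €1090 + €873.20 = €1963.20 before any cap.
Cumulative spending €3360 + €1963.20 = €5323.20 stays under the €22550 maximum.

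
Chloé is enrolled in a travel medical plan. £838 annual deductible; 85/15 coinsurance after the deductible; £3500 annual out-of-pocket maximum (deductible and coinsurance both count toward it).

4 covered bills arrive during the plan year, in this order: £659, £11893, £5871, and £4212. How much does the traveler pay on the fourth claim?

£24.25

Claim 1 — £659: all of it applies to the deductible. Cost to traveler: £659. OOP to date £659.
Claim 2 — £11893: deductible takes £179, £11714 remains; coinsurance £11714 × 15% = £1757.10. Cost to traveler: £1936.10. OOP to date £2595.10.
Claim 3 — £5871: deductible met; 15% of £5871 = £880.65. Cost to traveler: £880.65. OOP to date £3475.75.
Claim 4 — £4212: deductible met; 15% of £4212 = £631.80. OOP would hit £4107.55 > £3500, so the cap limits the traveler to £3500 − £3475.75 = £24.25.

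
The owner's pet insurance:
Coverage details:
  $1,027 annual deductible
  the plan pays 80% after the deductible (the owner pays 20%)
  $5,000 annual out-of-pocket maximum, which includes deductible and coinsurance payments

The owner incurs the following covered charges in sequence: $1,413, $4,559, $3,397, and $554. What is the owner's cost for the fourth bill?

$110.80

Claim 1 — $1,413: $1,027 finishes the deductible; $386 goes to coinsurance; owner's 20% is $77.20. Owner pays $1,104.20; OOP now $1,104.20.
Claim 2 — $4,559: 20% coinsurance on $4,559 = $911.80. Owner pays $911.80; OOP now $2,016.
Claim 3 — $3,397: 20% coinsurance on $3,397 = $679.40. Owner pays $679.40; OOP now $2,695.40.
Claim 4 — $554: 20% coinsurance on $554 = $110.80. Cost to owner: $110.80. OOP to date $2,806.20.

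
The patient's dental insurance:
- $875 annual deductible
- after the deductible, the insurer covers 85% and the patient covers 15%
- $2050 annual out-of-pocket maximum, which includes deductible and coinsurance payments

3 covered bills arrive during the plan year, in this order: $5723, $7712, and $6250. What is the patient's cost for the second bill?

$447.80

Claim 1 — $5723: deductible takes $875, $4848 remains; 15% of $4848 = $727.20. Cost to patient: $1602.20. OOP to date $1602.20.
Claim 2 — $7712: deductible already satisfied, so patient's share is 15% × $7712 = $1156.80. Adding that to $1602.20 gives $2759, past the $2050 cap; patient pays only $2050 − $1602.20 = $447.80.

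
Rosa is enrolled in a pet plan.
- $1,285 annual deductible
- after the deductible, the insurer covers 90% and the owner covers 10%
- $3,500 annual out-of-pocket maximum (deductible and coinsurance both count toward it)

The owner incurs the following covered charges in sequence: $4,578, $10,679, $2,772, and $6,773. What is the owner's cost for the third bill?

Claim 1 ($4,578): deductible takes $1,285, $3,293 remains; coinsurance $3,293 × 10% = $329.30. Owner pays $1,614.30; OOP now $1,614.30.
Claim 2 ($10,679): 10% coinsurance on $10,679 = $1,067.90. Owner pays $1,067.90; OOP now $2,682.20.
Claim 3 ($2,772): deductible already satisfied, so owner's share is 10% × $2,772 = $277.20. Owner owes $277.20 (running OOP $2,959.40).

$277.20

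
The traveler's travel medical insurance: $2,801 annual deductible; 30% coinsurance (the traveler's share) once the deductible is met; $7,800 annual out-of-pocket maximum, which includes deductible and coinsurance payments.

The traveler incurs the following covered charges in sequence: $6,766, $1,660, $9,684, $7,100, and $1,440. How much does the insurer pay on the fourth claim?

$6,693.70

Claim 1 — $6,766: $2,801 to deductible, leaving $3,965; coinsurance $3,965 × 30% = $1,189.50. Traveler pays $3,990.50; OOP now $3,990.50. Plan pays $6,766 − $3,990.50 = $2,775.50.
Claim 2 — $1,660: deductible already satisfied, so traveler's share is 30% × $1,660 = $498. Traveler owes $498 (running OOP $4,488.50). Plan pays $1,660 − $498 = $1,162.
Claim 3 — $9,684: deductible already satisfied, so traveler's share is 30% × $9,684 = $2,905.20. Cost to traveler: $2,905.20. OOP to date $7,393.70. Plan pays $9,684 − $2,905.20 = $6,778.80.
Claim 4 — $7,100: deductible already satisfied, so traveler's share is 30% × $7,100 = $2,130. OOP would hit $9,523.70 > $7,800, so the cap limits the traveler to $7,800 − $7,393.70 = $406.30. Plan pays $7,100 − $406.30 = $6,693.70.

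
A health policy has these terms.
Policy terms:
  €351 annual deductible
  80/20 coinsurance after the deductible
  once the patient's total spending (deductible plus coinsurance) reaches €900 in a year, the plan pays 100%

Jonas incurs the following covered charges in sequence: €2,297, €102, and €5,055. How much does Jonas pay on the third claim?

€139.40

#1 (€2,297): €351 to deductible, leaving €1,946; 20% of €1,946 = €389.20. Patient owes €740.20 (running OOP €740.20).
#2 (€102): deductible already satisfied, so patient's share is 20% × €102 = €20.40. Patient pays €20.40; OOP now €760.60.
#3 (€5,055): deductible already satisfied, so patient's share is 20% × €5,055 = €1,011. OOP would hit €1,771.60 > €900, so the cap limits the patient to €900 − €760.60 = €139.40.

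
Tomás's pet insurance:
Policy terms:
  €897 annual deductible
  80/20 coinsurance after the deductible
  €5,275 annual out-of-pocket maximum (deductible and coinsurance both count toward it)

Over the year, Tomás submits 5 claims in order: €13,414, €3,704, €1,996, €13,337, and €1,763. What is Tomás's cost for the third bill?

Claim 1 — €13,414: €897 finishes the deductible; €12,517 goes to coinsurance; coinsurance €12,517 × 20% = €2,503.40. Owner pays €3,400.40; OOP now €3,400.40.
Claim 2 — €3,704: 20% coinsurance on €3,704 = €740.80. Owner owes €740.80 (running OOP €4,141.20).
Claim 3 — €1,996: deductible already satisfied, so owner's share is 20% × €1,996 = €399.20. Owner pays €399.20; OOP now €4,540.40.

€399.20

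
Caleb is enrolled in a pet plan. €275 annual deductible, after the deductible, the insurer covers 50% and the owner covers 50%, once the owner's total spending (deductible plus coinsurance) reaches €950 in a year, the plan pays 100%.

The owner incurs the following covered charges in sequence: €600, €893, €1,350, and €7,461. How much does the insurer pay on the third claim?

€1,284

Bill 1, €600: €275 finishes the deductible; €325 goes to coinsurance; coinsurance €325 × 50% = €162.50. Cost to owner: €437.50. OOP to date €437.50. Plan pays €600 − €437.50 = €162.50.
Bill 2, €893: deductible already satisfied, so owner's share is 50% × €893 = €446.50. Owner owes €446.50 (running OOP €884). Insurer: €893 − €446.50 = €446.50.
Bill 3, €1,350: 50% coinsurance on €1,350 = €675. That would push OOP to €1,559, over the €950 cap, so owner pays €950 − €884 = €66. Plan pays €1,350 − €66 = €1,284.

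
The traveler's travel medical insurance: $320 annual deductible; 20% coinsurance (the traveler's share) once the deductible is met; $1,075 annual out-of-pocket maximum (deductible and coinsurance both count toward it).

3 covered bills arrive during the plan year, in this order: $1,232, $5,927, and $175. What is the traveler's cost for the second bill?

$572.60

Claim 1 — $1,232: deductible takes $320, $912 remains; 20% of $912 = $182.40. Traveler owes $502.40 (running OOP $502.40).
Claim 2 — $5,927: deductible already satisfied, so traveler's share is 20% × $5,927 = $1,185.40. Adding that to $502.40 gives $1,687.80, past the $1,075 cap; traveler pays only $1,075 − $502.40 = $572.60.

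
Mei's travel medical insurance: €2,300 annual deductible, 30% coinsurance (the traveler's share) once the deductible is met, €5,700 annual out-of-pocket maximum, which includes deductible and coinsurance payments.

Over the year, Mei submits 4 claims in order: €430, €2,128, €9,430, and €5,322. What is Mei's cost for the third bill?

€2,829

Claim 1 (€430): all of it applies to the deductible. Cost to traveler: €430. OOP to date €430.
Claim 2 (€2,128): €1,870 to deductible, leaving €258; coinsurance €258 × 30% = €77.40. Traveler pays €1,947.40; OOP now €2,377.40.
Claim 3 (€9,430): deductible met; 30% of €9,430 = €2,829. Cost to traveler: €2,829. OOP to date €5,206.40.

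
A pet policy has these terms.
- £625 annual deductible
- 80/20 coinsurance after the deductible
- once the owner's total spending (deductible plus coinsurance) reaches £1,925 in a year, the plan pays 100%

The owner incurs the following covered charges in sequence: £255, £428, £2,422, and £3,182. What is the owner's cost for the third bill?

Bill 1, £255: fully absorbed by the deductible. Owner pays £255; OOP now £255.
Bill 2, £428: deductible takes £370, £58 remains; coinsurance £58 × 20% = £11.60. Owner pays £381.60; OOP now £636.60.
Bill 3, £2,422: deductible already satisfied, so owner's share is 20% × £2,422 = £484.40. Cost to owner: £484.40. OOP to date £1,121.

£484.40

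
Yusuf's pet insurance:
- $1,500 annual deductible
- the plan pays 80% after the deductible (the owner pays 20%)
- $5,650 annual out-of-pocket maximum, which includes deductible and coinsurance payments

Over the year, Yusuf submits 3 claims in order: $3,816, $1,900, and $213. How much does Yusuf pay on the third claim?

#1 ($3,816): $1,500 to deductible, leaving $2,316; owner's 20% is $463.20. Cost to owner: $1,963.20. OOP to date $1,963.20.
#2 ($1,900): 20% coinsurance on $1,900 = $380. Owner pays $380; OOP now $2,343.20.
#3 ($213): 20% coinsurance on $213 = $42.60. Owner owes $42.60 (running OOP $2,385.80).

$42.60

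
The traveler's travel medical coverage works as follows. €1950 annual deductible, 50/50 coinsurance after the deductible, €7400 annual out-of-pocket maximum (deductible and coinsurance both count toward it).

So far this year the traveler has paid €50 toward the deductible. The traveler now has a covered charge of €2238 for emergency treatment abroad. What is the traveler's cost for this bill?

€2069

€50 of the €1950 deductible is already met, leaving €1900.
After the €1900 deductible portion, €2238 − €1900 = €338 is subject to coinsurance.
Coinsurance: €338 × 50% = €169.
That puts the traveler's cost at €1900 + €169 = €2069 before any cap.
Year-to-date out-of-pocket becomes €50 + €2069 = €2119, still under the €7400 maximum, so no cap applies.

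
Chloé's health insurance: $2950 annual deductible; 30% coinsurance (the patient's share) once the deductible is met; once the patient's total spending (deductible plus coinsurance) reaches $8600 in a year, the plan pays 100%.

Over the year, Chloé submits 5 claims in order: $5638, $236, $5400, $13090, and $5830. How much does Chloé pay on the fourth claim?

Claim 1 — $5638: deductible takes $2950, $2688 remains; coinsurance $2688 × 30% = $806.40. Patient owes $3756.40 (running OOP $3756.40).
Claim 2 — $236: 30% coinsurance on $236 = $70.80. Cost to patient: $70.80. OOP to date $3827.20.
Claim 3 — $5400: 30% coinsurance on $5400 = $1620. Patient pays $1620; OOP now $5447.20.
Claim 4 — $13090: deductible already satisfied, so patient's share is 30% × $13090 = $3927. That would push OOP to $9374.20, over the $8600 cap, so patient pays $8600 − $5447.20 = $3152.80.

$3152.80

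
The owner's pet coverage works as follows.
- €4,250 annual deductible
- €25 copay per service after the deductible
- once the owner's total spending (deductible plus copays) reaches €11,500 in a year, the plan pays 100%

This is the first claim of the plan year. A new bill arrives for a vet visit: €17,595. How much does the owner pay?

€4,275

Nothing has been paid toward the €4,250 deductible, so the first €4,250 of this charge is applied there.
The remaining €13,345 (= €17,595 − €4,250) moves to the copay.
Copay on this service: €25.
Owner responsibility before any cap: €4,250 + €25 = €4,275.
Year-to-date out-of-pocket becomes €0 + €4,275 = €4,275, still under the €11,500 maximum, so no cap applies.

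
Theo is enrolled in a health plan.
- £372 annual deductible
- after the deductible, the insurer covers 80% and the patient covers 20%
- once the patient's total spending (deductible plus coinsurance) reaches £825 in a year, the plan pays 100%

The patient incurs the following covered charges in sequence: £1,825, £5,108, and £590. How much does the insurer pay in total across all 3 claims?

£6,698

Claim 1 (£1,825): deductible takes £372, £1,453 remains; patient's 20% is £290.60. Cost to patient: £662.60. OOP to date £662.60. Plan pays £1,825 − £662.60 = £1,162.40.
Claim 2 (£5,108): deductible already satisfied, so patient's share is 20% × £5,108 = £1,021.60. That would push OOP to £1,684.20, over the £825 cap, so patient pays £825 − £662.60 = £162.40. Insurer: £5,108 − £162.40 = £4,945.60.
Claim 3 (£590): deductible met; 20% of £590 = £118. That would push OOP to £943, over the £825 cap, so patient pays £825 − £825 = £0. Insurer: £590 − £0 = £590.
Insurer total: £1,162.40 + £4,945.60 + £590 = £6,698.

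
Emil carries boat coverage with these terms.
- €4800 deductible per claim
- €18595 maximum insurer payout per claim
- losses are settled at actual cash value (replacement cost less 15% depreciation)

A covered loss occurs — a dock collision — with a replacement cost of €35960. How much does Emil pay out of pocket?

€17365

At 15% depreciation, ACV = €35960 − €5394 = €30566.
Subtract the deductible: €30566 − €4800 = €25766.
Since €25766 > €18595, the payout is capped at €18595.
Out of pocket: €35960 − €18595 = €17365.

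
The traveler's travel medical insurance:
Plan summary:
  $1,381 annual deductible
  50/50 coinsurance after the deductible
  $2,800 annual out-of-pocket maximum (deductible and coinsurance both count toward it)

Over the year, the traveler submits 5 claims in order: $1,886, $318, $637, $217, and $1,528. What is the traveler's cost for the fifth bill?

Claim 1 — $1,886: $1,381 to deductible, leaving $505; coinsurance $505 × 50% = $252.50. Traveler pays $1,633.50; OOP now $1,633.50.
Claim 2 — $318: deductible met; 50% of $318 = $159. Traveler owes $159 (running OOP $1,792.50).
Claim 3 — $637: deductible met; 50% of $637 = $318.50. Cost to traveler: $318.50. OOP to date $2,111.
Claim 4 — $217: deductible met; 50% of $217 = $108.50. Traveler pays $108.50; OOP now $2,219.50.
Claim 5 — $1,528: deductible already satisfied, so traveler's share is 50% × $1,528 = $764. OOP would hit $2,983.50 > $2,800, so the cap limits the traveler to $2,800 − $2,219.50 = $580.50.

$580.50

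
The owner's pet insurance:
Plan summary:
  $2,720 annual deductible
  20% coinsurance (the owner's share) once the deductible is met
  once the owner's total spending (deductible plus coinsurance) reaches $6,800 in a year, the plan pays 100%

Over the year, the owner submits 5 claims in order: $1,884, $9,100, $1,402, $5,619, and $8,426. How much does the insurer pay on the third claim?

$1,121.60

Bill 1, $1,884: entire amount goes to the deductible. Owner owes $1,884 (running OOP $1,884). Plan pays $1,884 − $1,884 = $0.
Bill 2, $9,100: $836 finishes the deductible; $8,264 goes to coinsurance; coinsurance $8,264 × 20% = $1,652.80. Owner pays $2,488.80; OOP now $4,372.80. Plan pays $9,100 − $2,488.80 = $6,611.20.
Bill 3, $1,402: 20% coinsurance on $1,402 = $280.40. Owner pays $280.40; OOP now $4,653.20. Plan pays $1,402 − $280.40 = $1,121.60.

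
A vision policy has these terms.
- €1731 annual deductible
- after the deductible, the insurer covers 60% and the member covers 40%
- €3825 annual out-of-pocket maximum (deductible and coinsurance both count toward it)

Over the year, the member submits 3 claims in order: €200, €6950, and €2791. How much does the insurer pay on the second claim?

#1 (€200): entire amount goes to the deductible. Member owes €200 (running OOP €200). Plan pays €200 − €200 = €0.
#2 (€6950): deductible takes €1531, €5419 remains; coinsurance €5419 × 40% = €2167.60. Claim cost before the cap: €1531 + €2167.60 = €3698.60. Adding that to €200 gives €3898.60, past the €3825 cap; member pays only €3825 − €200 = €3625. Plan pays €6950 − €3625 = €3325.

€3325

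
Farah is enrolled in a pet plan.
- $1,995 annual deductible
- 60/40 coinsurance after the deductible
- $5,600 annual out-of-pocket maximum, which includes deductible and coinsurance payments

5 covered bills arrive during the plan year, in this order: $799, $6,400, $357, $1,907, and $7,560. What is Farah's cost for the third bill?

#1 ($799): fully absorbed by the deductible. Owner pays $799; OOP now $799.
#2 ($6,400): $1,196 finishes the deductible; $5,204 goes to coinsurance; owner's 40% is $2,081.60. Owner pays $3,277.60; OOP now $4,076.60.
#3 ($357): deductible already satisfied, so owner's share is 40% × $357 = $142.80. Owner owes $142.80 (running OOP $4,219.40).

$142.80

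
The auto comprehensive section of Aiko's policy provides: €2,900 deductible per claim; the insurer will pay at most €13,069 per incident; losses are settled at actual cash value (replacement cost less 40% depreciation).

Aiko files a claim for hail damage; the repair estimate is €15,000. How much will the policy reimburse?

€6,100

At 40% depreciation, ACV = €15,000 − €6,000 = €9,000.
After the deductible, €9,000 − €2,900 = €6,100 remains.
€6,100 ≤ €13,069, so the limit doesn't bind; insurer pays €6,100.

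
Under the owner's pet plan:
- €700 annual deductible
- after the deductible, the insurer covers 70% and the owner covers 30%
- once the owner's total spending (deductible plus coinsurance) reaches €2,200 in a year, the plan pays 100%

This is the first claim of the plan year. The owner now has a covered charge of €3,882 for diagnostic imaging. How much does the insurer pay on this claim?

€2,227.40

The full €700 deductible is still open; €700 of this bill applies to it.
The remaining €3,182 (= €3,882 − €700) moves to coinsurance.
Coinsurance: €3,182 × 30% = €954.60.
That puts the owner's cost at €700 + €954.60 = €1,654.60 before any cap.
Total out-of-pocket so far would be €0 + €1,654.60 = €1,654.60, below the €2,200 cap — no reduction.
The plan picks up €3,882 − €1,654.60 = €2,227.40.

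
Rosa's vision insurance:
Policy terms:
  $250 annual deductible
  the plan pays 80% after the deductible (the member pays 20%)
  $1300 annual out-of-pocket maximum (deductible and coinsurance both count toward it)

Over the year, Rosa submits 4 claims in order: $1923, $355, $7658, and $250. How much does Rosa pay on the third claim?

$644.40

Bill 1, $1923: $250 to deductible, leaving $1673; coinsurance $1673 × 20% = $334.60. Cost to member: $584.60. OOP to date $584.60.
Bill 2, $355: 20% coinsurance on $355 = $71. Member pays $71; OOP now $655.60.
Bill 3, $7658: 20% coinsurance on $7658 = $1531.60. OOP would hit $2187.20 > $1300, so the cap limits the member to $1300 − $655.60 = $644.40.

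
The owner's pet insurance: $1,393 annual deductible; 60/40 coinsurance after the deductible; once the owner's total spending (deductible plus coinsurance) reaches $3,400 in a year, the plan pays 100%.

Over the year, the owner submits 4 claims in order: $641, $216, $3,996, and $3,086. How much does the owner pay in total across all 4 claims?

$3,400

#1 ($641): all of it applies to the deductible. Owner pays $641; OOP now $641.
#2 ($216): fully absorbed by the deductible. Owner pays $216; OOP now $857.
#3 ($3,996): $536 finishes the deductible; $3,460 goes to coinsurance; owner's 40% is $1,384. Owner owes $1,920 (running OOP $2,777).
#4 ($3,086): deductible met; 40% of $3,086 = $1,234.40. Adding that to $2,777 gives $4,011.40, past the $3,400 cap; owner pays only $3,400 − $2,777 = $623.
Total paid by the owner: $641 + $216 + $1,920 + $623 = $3,400.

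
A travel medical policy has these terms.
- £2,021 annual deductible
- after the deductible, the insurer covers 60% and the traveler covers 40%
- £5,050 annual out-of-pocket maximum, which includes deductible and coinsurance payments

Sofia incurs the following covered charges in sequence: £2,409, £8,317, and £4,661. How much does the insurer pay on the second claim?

Claim 1 — £2,409: £2,021 to deductible, leaving £388; 40% of £388 = £155.20. Traveler owes £2,176.20 (running OOP £2,176.20). Insurer: £2,409 − £2,176.20 = £232.80.
Claim 2 — £8,317: 40% coinsurance on £8,317 = £3,326.80. OOP would hit £5,503 > £5,050, so the cap limits the traveler to £5,050 − £2,176.20 = £2,873.80. Insurer: £8,317 − £2,873.80 = £5,443.20.

£5,443.20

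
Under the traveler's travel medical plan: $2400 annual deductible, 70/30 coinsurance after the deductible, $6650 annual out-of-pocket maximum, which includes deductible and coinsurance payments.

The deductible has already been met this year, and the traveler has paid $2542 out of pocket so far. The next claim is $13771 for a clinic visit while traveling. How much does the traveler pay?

With the deductible met, the entire $13771 is subject to coinsurance.
30% of $13771 = $4131.30 falls to the traveler.
Adding $4131.30 to the $2542 already spent would give $6673.30, which exceeds the $6650 cap; the traveler pays just $6650 − $2542 = $4108.

$4108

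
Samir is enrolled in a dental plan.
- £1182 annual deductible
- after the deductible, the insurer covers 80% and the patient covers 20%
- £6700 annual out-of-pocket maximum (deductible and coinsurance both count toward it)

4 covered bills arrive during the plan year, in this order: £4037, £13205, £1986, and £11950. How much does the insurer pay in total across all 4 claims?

#1 (£4037): £1182 finishes the deductible; £2855 goes to coinsurance; 20% of £2855 = £571. Cost to patient: £1753. OOP to date £1753. Plan pays £4037 − £1753 = £2284.
#2 (£13205): 20% coinsurance on £13205 = £2641. Cost to patient: £2641. OOP to date £4394. Plan pays £13205 − £2641 = £10564.
#3 (£1986): 20% coinsurance on £1986 = £397.20. Cost to patient: £397.20. OOP to date £4791.20. Plan pays £1986 − £397.20 = £1588.80.
#4 (£11950): deductible met; 20% of £11950 = £2390. OOP would hit £7181.20 > £6700, so the cap limits the patient to £6700 − £4791.20 = £1908.80. Plan pays £11950 − £1908.80 = £10041.20.
Insurer total: £2284 + £10564 + £1588.80 + £10041.20 = £24478.

£24478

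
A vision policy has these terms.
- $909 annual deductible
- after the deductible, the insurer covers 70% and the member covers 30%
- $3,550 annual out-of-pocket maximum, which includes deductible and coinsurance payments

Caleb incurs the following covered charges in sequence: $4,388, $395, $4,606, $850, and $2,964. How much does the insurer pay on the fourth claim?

$753

Claim 1 — $4,388: $909 finishes the deductible; $3,479 goes to coinsurance; 30% of $3,479 = $1,043.70. Member pays $1,952.70; OOP now $1,952.70. Plan pays $4,388 − $1,952.70 = $2,435.30.
Claim 2 — $395: 30% coinsurance on $395 = $118.50. Member owes $118.50 (running OOP $2,071.20). Plan pays $395 − $118.50 = $276.50.
Claim 3 — $4,606: 30% coinsurance on $4,606 = $1,381.80. Member owes $1,381.80 (running OOP $3,453). Insurer: $4,606 − $1,381.80 = $3,224.20.
Claim 4 — $850: 30% coinsurance on $850 = $255. Adding that to $3,453 gives $3,708, past the $3,550 cap; member pays only $3,550 − $3,453 = $97. Insurer: $850 − $97 = $753.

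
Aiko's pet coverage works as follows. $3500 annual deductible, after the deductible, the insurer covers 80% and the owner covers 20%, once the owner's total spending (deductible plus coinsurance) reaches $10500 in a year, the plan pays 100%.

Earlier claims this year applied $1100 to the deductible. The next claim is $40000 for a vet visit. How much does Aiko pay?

$1100 of the $3500 deductible is already met, leaving $2400.
That leaves $40000 − $2400 = $37600 for coinsurance.
20% of $37600 = $7520 falls to the owner.
Owner responsibility before any cap: $2400 + $7520 = $9920.
Year-to-date out-of-pocket would reach $1100 + $9920 = $11020, above the $10500 maximum, so the owner pays only $10500 − $1100 = $9400.

$9400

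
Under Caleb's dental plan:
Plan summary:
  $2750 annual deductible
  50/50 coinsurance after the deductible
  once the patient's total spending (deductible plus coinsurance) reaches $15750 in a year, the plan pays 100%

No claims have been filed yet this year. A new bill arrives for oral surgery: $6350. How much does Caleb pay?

Nothing has been paid toward the $2750 deductible, so the first $2750 of this charge is applied there.
After the $2750 deductible portion, $6350 − $2750 = $3600 is subject to coinsurance.
Patient's 50% share of $3600 is $1800.
Patient responsibility before any cap: $2750 + $1800 = $4550.
Cumulative spending $0 + $4550 = $4550 stays under the $15750 maximum.

$4550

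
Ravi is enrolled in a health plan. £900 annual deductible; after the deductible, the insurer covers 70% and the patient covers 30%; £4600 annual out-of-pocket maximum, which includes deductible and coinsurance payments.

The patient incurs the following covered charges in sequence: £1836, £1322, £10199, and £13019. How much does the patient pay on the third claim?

Claim 1 — £1836: deductible takes £900, £936 remains; 30% of £936 = £280.80. Cost to patient: £1180.80. OOP to date £1180.80.
Claim 2 — £1322: 30% coinsurance on £1322 = £396.60. Patient pays £396.60; OOP now £1577.40.
Claim 3 — £10199: 30% coinsurance on £10199 = £3059.70. That would push OOP to £4637.10, over the £4600 cap, so patient pays £4600 − £1577.40 = £3022.60.

£3022.60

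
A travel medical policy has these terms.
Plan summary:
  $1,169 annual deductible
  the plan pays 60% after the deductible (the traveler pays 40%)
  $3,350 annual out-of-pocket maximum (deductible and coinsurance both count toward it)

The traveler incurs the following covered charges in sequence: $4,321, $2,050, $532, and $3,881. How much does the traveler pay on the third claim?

#1 ($4,321): $1,169 finishes the deductible; $3,152 goes to coinsurance; 40% of $3,152 = $1,260.80. Traveler owes $2,429.80 (running OOP $2,429.80).
#2 ($2,050): deductible already satisfied, so traveler's share is 40% × $2,050 = $820. Traveler pays $820; OOP now $3,249.80.
#3 ($532): deductible already satisfied, so traveler's share is 40% × $532 = $212.80. OOP would hit $3,462.60 > $3,350, so the cap limits the traveler to $3,350 − $3,249.80 = $100.20.

$100.20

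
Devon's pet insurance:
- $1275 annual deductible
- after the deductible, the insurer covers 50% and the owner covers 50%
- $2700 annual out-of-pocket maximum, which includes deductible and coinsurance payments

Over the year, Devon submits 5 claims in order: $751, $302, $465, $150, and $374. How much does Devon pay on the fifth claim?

$187

#1 ($751): fully absorbed by the deductible. Owner pays $751; OOP now $751.
#2 ($302): all of it applies to the deductible. Cost to owner: $302. OOP to date $1053.
#3 ($465): $222 finishes the deductible; $243 goes to coinsurance; owner's 50% is $121.50. Owner owes $343.50 (running OOP $1396.50).
#4 ($150): deductible already satisfied, so owner's share is 50% × $150 = $75. Owner pays $75; OOP now $1471.50.
#5 ($374): deductible met; 50% of $374 = $187. Owner owes $187 (running OOP $1658.50).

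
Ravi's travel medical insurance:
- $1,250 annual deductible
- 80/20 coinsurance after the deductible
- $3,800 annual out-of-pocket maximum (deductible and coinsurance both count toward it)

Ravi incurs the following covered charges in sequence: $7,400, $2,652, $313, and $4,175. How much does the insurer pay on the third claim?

$250.40

Claim 1 — $7,400: $1,250 finishes the deductible; $6,150 goes to coinsurance; 20% of $6,150 = $1,230. Cost to traveler: $2,480. OOP to date $2,480. Plan pays $7,400 − $2,480 = $4,920.
Claim 2 — $2,652: 20% coinsurance on $2,652 = $530.40. Traveler owes $530.40 (running OOP $3,010.40). Plan pays $2,652 − $530.40 = $2,121.60.
Claim 3 — $313: deductible met; 20% of $313 = $62.60. Cost to traveler: $62.60. OOP to date $3,073. Insurer: $313 − $62.60 = $250.40.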